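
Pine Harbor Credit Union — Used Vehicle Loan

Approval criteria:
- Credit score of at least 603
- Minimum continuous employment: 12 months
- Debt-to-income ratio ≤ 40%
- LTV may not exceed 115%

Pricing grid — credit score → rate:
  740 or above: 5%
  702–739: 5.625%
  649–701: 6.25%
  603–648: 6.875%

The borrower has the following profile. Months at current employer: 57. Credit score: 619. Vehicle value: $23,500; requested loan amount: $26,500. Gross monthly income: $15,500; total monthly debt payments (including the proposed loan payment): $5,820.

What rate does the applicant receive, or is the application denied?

Approved at 6.875%

Credit score 619 ≥ 603 (meets minimum)
LTV = 26,500/23,500 = 112.8% ≤ 115%
Employment 57 ≥ 12 months
DTI: 5,820 ÷ 15,500 = 37.5%, within the 40% cap
All requirements met. Score 619 falls in the 603–648 tier → 6.875%.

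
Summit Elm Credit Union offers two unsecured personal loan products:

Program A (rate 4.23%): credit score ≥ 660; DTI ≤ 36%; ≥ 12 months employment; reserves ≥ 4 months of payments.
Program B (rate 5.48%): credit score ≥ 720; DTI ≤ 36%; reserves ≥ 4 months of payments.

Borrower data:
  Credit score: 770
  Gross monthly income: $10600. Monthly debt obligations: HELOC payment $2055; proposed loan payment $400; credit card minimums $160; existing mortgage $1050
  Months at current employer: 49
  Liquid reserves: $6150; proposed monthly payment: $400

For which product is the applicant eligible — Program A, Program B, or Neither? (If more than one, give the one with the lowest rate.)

Program A

Total debts = (2,055 + 400 + 160 + 1,050) = 3,665; DTI = 3,665/10,600 = 34.6%.
Reserves = 6,150/400 = 15.4 months.
Program A: score 770 ≥ 660; DTI 34.6% ≤ 36%; employment 49 ≥ 12 mo; reserves 15.4 ≥ 4 mo → qualifies.
Program B: score 770 ≥ 720; DTI 34.6% ≤ 36%; reserves 15.4 ≥ 4 mo → qualifies.
Qualifying: Program A, Program B. Lowest rate is 4.23% → Program A.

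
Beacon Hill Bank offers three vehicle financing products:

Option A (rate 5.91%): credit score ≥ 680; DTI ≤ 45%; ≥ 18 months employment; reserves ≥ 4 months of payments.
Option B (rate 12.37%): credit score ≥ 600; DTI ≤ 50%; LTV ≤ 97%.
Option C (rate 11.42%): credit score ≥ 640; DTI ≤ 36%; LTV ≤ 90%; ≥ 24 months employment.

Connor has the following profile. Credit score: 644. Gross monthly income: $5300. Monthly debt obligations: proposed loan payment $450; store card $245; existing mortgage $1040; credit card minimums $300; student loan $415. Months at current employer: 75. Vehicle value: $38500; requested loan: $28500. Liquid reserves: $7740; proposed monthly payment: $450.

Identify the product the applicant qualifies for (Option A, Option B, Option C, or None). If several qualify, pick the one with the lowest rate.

Option B

Total debts = (450 + 245 + 1,040 + 300 + 415) = 2,450; DTI = 2,450/5,300 = 46.2%.
LTV = 28,500/38,500 = 74%.
Reserves = 7,740/450 = 17.2 months.
Option A: score 644 < 680; DTI 46.2% > 45%; employment 75 ≥ 18 mo; reserves 17.2 ≥ 4 mo → does not qualify.
Option B: score 644 ≥ 600; DTI 46.2% ≤ 50%; LTV 74% ≤ 97% → qualifies.
Option C: score 644 ≥ 640; DTI 46.2% > 36%; LTV 74% ≤ 90%; employment 75 ≥ 24 mo → does not qualify.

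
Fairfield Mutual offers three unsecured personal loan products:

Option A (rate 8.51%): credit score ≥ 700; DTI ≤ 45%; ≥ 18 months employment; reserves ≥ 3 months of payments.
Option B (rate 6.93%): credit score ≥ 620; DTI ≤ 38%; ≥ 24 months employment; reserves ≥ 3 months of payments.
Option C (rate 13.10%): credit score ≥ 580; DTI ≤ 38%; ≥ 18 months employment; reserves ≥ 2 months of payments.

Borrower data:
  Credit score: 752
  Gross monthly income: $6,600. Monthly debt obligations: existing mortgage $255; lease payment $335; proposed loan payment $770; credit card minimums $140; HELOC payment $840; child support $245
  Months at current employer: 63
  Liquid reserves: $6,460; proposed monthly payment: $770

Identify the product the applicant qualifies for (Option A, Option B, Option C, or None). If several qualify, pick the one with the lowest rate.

Option A

Total debts = (255 + 335 + 770 + 140 + 840 + 245) = 2,585; DTI = 2,585/6,600 = 39.2%.
Reserves = 6,460/770 = 8.4 months.
Option A: score 752 ≥ 700; DTI 39.2% ≤ 45%; employment 63 ≥ 18 mo; reserves 8.4 ≥ 3 mo → qualifies.
Option B: score 752 ≥ 620; DTI 39.2% > 38%; employment 63 ≥ 24 mo; reserves 8.4 ≥ 3 mo → does not qualify.
Option C: score 752 ≥ 580; DTI 39.2% > 38%; employment 63 ≥ 18 mo; reserves 8.4 ≥ 2 mo → does not qualify.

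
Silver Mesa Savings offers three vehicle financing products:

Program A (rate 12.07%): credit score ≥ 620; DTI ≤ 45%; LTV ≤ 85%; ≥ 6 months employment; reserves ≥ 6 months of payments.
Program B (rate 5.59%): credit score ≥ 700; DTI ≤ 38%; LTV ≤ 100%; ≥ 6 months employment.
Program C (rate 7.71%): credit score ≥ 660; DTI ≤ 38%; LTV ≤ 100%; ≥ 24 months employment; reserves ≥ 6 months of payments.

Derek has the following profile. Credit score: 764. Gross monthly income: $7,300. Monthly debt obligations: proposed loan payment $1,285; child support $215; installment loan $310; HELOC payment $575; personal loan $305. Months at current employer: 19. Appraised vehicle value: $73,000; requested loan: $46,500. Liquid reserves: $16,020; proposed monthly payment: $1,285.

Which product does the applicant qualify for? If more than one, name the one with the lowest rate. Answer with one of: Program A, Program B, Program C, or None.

Program B

Total debts = (1,285 + 215 + 310 + 575 + 305) = 2,690; DTI = 2,690/7,300 = 36.8%.
LTV = 46,500/73,000 = 63.7%.
Reserves = 16,020/1,285 = 12.5 months.
Program A: score 764 ≥ 620; DTI 36.8% ≤ 45%; LTV 63.7% ≤ 85%; employment 19 ≥ 6 mo; reserves 12.5 ≥ 6 mo → qualifies.
Program B: score 764 ≥ 700; DTI 36.8% ≤ 38%; LTV 63.7% ≤ 100%; employment 19 ≥ 6 mo → qualifies.
Program C: score 764 ≥ 660; DTI 36.8% ≤ 38%; LTV 63.7% ≤ 100%; employment 19 < 24 mo; reserves 12.5 ≥ 6 mo → does not qualify.
Qualifying: Program A, Program B. Lowest rate is 5.59% → Program B.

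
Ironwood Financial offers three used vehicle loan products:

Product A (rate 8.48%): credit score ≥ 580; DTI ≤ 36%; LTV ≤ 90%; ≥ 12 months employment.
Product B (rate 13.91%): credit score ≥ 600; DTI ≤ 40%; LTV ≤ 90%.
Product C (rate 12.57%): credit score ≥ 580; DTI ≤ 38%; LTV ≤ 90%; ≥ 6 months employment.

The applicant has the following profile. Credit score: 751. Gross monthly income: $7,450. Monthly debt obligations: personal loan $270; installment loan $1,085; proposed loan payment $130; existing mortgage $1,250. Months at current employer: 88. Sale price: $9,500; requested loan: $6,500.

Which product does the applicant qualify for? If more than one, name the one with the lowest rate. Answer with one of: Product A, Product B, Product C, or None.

Product C

Total debts = (270 + 1,085 + 130 + 1,250) = 2,735; DTI = 2,735/7,450 = 36.7%.
LTV = 6,500/9,500 = 68.4%.
Product A: score 751 ≥ 580; DTI 36.7% > 36%; LTV 68.4% ≤ 90%; employment 88 ≥ 12 mo → does not qualify.
Product B: score 751 ≥ 600; DTI 36.7% ≤ 40%; LTV 68.4% ≤ 90% → qualifies.
Product C: score 751 ≥ 580; DTI 36.7% ≤ 38%; LTV 68.4% ≤ 90%; employment 88 ≥ 6 mo → qualifies.
Qualifying: Product B, Product C. Lowest rate is 12.57% → Product C.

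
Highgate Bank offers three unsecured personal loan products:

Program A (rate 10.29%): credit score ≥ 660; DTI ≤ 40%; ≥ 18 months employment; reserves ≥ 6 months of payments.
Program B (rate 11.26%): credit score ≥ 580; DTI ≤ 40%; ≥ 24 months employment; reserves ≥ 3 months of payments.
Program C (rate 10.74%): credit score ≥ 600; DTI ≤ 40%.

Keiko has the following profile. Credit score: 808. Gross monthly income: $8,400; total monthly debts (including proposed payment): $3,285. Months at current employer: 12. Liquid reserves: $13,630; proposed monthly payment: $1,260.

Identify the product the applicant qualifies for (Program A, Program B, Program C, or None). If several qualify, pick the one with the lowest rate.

Program C

DTI = 3,285/8,400 = 39.1%.
Reserves = 13,630/1,260 = 10.8 months.
Program A: score 808 ≥ 660; DTI 39.1% ≤ 40%; employment 12 < 18 mo; reserves 10.8 ≥ 6 mo → does not qualify.
Program B: score 808 ≥ 580; DTI 39.1% ≤ 40%; employment 12 < 24 mo; reserves 10.8 ≥ 3 mo → does not qualify.
Program C: score 808 ≥ 600; DTI 39.1% ≤ 40% → qualifies.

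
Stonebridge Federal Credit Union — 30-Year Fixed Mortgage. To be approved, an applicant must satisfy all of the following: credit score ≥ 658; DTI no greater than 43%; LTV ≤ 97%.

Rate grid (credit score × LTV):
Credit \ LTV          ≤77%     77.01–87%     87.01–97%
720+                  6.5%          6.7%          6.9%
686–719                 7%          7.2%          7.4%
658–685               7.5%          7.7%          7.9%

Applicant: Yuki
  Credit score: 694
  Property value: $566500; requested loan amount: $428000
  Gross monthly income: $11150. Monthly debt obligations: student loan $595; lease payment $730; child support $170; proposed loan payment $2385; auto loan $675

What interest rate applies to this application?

Credit score 694 ≥ 658; Total monthly debts = (595 + 730 + 170 + 2,385 + 675) = 4,555. DTI = 4,555/11,150 = 40.9% ≤ 43%
Loan-to-value = 428,000/566,500 = 75.6% — pass (97% max)
Credit 694 → row 686–719; LTV 75.6% → column ≤77%. Grid cell → 7%.

7%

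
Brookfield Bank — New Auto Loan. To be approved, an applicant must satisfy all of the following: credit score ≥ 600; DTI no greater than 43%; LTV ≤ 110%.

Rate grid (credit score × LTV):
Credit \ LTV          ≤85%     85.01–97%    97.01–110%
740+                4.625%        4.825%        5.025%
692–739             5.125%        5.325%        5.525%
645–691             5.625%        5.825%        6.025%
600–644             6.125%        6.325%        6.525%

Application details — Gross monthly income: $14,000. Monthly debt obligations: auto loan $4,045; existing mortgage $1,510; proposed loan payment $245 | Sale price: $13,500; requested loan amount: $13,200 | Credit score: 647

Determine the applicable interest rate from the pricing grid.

6.025%

Credit score 647 ≥ 600; Total monthly debts = (4,045 + 1,510 + 245) = 5,800. Debt-to-income = 5,800/14,000 = 41.4% — meets 43% limit
Loan-to-value = 13,200/13,500 = 97.8% — pass (110% max)
Row: 647 falls in 645–691. Column: 97.8% falls in 97.01–110%. Rate = 6.025%.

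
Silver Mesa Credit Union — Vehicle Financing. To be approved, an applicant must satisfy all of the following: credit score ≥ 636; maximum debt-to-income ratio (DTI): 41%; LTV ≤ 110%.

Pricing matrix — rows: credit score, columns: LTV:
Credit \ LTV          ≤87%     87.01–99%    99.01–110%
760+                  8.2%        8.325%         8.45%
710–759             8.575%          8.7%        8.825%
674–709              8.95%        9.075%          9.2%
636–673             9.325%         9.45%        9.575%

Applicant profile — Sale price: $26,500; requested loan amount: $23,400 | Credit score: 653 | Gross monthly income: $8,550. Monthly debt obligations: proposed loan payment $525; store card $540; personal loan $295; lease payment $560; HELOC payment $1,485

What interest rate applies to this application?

9.45%

Credit score 653 ≥ 636; Total monthly debts = (525 + 540 + 295 + 560 + 1,485) = 3,405. DTI: 3,405 ÷ 8,550 = 39.8%, within the 41% cap
LTV = 23,400/26,500 = 88.3% ≤ 110%
Row: 653 falls in 636–673. Column: 88.3% falls in 87.01–99%. Rate = 9.45%.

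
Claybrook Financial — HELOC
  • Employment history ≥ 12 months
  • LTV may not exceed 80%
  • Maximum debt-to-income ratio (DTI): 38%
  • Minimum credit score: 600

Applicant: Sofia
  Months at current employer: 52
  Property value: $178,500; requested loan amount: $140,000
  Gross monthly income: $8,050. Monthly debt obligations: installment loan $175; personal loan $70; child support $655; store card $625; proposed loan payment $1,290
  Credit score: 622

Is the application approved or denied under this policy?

Approved

Employment 52 ≥ 12 months
LTV = 140,000/178,500 = 78.4% ≤ 80%
Total monthly debts = (175 + 70 + 655 + 625 + 1,290) = 2,815. Debt-to-income = 2,815/8,050 = 35% — meets 38% limit
Credit score 622 ≥ 600 (meets)
All criteria satisfied.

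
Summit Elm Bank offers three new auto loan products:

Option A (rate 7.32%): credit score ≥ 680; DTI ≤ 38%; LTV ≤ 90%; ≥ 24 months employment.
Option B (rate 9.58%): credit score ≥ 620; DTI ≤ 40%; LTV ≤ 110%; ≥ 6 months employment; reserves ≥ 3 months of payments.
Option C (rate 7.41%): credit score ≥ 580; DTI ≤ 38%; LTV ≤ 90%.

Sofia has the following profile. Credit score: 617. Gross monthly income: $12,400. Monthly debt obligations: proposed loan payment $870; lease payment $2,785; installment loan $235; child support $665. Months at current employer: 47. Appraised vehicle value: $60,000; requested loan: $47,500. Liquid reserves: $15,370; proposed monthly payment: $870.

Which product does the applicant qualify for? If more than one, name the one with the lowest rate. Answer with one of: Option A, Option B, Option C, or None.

Total debts = (870 + 2,785 + 235 + 665) = 4,555; DTI = 4,555/12,400 = 36.7%.
LTV = 47,500/60,000 = 79.2%.
Reserves = 15,370/870 = 17.7 months.
Option A: score 617 < 680; DTI 36.7% ≤ 38%; LTV 79.2% ≤ 90%; employment 47 ≥ 24 mo → does not qualify.
Option B: score 617 < 620; DTI 36.7% ≤ 40%; LTV 79.2% ≤ 110%; employment 47 ≥ 6 mo; reserves 17.7 ≥ 3 mo → does not qualify.
Option C: score 617 ≥ 580; DTI 36.7% ≤ 38%; LTV 79.2% ≤ 90% → qualifies.

Option C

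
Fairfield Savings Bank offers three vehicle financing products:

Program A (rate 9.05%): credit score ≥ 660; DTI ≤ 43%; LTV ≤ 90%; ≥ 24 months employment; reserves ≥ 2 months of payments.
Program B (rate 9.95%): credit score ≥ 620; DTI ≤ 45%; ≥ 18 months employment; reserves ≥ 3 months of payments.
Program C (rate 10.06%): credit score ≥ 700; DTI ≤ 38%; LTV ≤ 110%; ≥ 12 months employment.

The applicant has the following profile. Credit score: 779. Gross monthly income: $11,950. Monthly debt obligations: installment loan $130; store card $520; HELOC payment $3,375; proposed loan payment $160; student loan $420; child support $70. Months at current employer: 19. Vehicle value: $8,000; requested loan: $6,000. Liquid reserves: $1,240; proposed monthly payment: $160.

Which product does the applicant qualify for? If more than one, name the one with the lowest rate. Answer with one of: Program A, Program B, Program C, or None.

Total debts = (130 + 520 + 3,375 + 160 + 420 + 70) = 4,675; DTI = 4,675/11,950 = 39.1%.
LTV = 6,000/8,000 = 75%.
Reserves = 1,240/160 = 7.8 months.
Program A: score 779 ≥ 660; DTI 39.1% ≤ 43%; LTV 75% ≤ 90%; employment 19 < 24 mo; reserves 7.8 ≥ 2 mo → does not qualify.
Program B: score 779 ≥ 620; DTI 39.1% ≤ 45%; employment 19 ≥ 18 mo; reserves 7.8 ≥ 3 mo → qualifies.
Program C: score 779 ≥ 700; DTI 39.1% > 38%; LTV 75% ≤ 110%; employment 19 ≥ 12 mo → does not qualify.

Program B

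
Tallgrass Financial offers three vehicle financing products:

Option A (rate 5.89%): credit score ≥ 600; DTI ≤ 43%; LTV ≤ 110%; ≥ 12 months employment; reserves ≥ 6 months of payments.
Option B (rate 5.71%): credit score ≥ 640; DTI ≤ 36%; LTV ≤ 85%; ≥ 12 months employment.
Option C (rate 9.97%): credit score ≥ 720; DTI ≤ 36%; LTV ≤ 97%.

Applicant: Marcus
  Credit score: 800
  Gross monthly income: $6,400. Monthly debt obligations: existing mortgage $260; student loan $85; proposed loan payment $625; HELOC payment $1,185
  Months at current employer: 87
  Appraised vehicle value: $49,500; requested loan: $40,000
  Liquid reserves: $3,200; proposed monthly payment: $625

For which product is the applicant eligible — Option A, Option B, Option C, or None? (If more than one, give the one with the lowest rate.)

Total debts = (260 + 85 + 625 + 1,185) = 2,155; DTI = 2,155/6,400 = 33.7%.
LTV = 40,000/49,500 = 80.8%.
Reserves = 3,200/625 = 5.1 months.
Option A: score 800 ≥ 600; DTI 33.7% ≤ 43%; LTV 80.8% ≤ 110%; employment 87 ≥ 12 mo; reserves 5.1 < 6 mo → does not qualify.
Option B: score 800 ≥ 640; DTI 33.7% ≤ 36%; LTV 80.8% ≤ 85%; employment 87 ≥ 12 mo → qualifies.
Option C: score 800 ≥ 720; DTI 33.7% ≤ 36%; LTV 80.8% ≤ 97% → qualifies.
Qualifying: Option B, Option C. Lowest rate is 5.71% → Option B.

Option B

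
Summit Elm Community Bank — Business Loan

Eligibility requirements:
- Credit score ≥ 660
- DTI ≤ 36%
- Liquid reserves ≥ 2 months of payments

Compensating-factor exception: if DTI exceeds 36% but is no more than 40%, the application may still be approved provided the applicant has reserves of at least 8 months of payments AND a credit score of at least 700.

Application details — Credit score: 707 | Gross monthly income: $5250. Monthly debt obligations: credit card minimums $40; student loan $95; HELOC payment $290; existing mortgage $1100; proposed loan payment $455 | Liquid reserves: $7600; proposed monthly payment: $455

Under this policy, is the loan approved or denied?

Approved

Credit score 707 ≥ 660 (meets base)
Total debts = (40 + 95 + 290 + 1,100 + 455) = 1,980. DTI: 1,980 ÷ 5,250 = 37.7%, over the 36% base limit.
Reserves = 7,600/455 = 16.7 months ≥ 2
DTI 37.7% is within the 36%–40% exception band; checking compensating factors.
Reserves 16.7 ≥ 8 months; credit score 707 ≥ 700.
Both override conditions satisfied; DTI exception granted.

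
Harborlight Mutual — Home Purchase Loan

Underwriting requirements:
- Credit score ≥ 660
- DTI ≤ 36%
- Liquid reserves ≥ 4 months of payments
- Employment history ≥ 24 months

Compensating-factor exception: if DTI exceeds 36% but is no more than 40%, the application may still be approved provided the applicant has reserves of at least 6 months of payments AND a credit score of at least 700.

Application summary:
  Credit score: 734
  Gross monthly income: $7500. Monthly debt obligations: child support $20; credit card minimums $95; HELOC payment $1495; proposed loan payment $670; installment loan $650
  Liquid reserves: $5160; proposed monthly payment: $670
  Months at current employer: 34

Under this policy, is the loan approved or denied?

Credit score 734 ≥ 660 (meets base)
Total debts = (20 + 95 + 1,495 + 670 + 650) = 2,930. DTI = 2,930/7,500 = 39.1% > 36% — standard DTI limit exceeded.
Reserves = 5,160/670 = 7.7 months ≥ 4
Employment 34 ≥ 24 months
39.1% falls in the override range (36%–40%), so the compensating-factor test applies.
Override check — reserves: 7.7 mo (ok); score: 734 (ok).
Both override conditions satisfied; DTI exception granted.

Approved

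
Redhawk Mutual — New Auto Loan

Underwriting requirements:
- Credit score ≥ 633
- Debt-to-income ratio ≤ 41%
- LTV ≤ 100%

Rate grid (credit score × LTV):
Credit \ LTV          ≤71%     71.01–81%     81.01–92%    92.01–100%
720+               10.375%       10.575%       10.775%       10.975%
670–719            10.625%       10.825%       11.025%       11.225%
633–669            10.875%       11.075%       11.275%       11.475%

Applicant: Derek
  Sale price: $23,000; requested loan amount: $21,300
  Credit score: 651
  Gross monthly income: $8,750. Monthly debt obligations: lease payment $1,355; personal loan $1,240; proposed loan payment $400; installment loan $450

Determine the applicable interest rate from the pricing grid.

Credit score 651 ≥ 633; Total monthly debts = (1,355 + 1,240 + 400 + 450) = 3,445. Debt-to-income = 3,445/8,750 = 39.4% — meets 41% limit
LTV: 21,300 ÷ 23,000 = 92.6%, within 100% cap
Row: 651 falls in 633–669. Column: 92.6% falls in 92.01–100%. Rate = 11.475%.

11.475%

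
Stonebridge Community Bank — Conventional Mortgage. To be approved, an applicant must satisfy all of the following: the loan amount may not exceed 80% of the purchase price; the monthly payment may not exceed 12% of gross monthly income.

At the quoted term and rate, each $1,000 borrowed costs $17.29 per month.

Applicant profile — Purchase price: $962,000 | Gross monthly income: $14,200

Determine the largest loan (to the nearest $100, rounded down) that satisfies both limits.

$98,500

Payment cap: 12% × $14,200 = $1,704/month.
At $17.29 per $1,000, that supports 1,704/17.29 × 1,000 ≈ $98,554 → $98,500.
LTV cap: 80% × $962,000 = $769,600 → $769,600.
Binding constraint: payment-to-income.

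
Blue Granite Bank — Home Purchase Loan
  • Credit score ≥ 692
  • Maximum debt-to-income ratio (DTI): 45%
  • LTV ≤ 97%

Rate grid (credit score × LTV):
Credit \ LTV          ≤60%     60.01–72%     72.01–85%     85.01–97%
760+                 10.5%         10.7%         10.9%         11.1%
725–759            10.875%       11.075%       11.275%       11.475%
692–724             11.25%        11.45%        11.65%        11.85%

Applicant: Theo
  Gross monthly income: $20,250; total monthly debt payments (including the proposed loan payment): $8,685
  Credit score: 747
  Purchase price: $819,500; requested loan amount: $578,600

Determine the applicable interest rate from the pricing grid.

Credit score 747 ≥ 692; Debt-to-income = 8,685/20,250 = 42.9% — meets 45% limit
LTV = 578,600/819,500 = 70.6% ≤ 97%
Credit 747 → row 725–759; LTV 70.6% → column 60.01–72%. Grid cell → 11.075%.

11.075%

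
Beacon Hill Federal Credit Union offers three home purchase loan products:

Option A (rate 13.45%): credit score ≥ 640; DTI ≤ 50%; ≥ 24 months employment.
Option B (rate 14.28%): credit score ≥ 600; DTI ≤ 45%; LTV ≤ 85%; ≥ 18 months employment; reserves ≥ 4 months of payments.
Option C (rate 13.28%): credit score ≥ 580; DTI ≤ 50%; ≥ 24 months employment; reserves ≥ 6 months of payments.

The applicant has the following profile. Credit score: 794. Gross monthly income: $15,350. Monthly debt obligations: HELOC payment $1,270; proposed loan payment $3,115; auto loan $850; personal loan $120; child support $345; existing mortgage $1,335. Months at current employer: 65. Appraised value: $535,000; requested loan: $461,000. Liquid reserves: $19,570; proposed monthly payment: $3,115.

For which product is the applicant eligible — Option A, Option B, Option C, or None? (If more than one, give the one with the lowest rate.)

Option C

Total debts = (1,270 + 3,115 + 850 + 120 + 345 + 1,335) = 7,035; DTI = 7,035/15,350 = 45.8%.
LTV = 461,000/535,000 = 86.2%.
Reserves = 19,570/3,115 = 6.3 months.
Option A: score 794 ≥ 640; DTI 45.8% ≤ 50%; employment 65 ≥ 24 mo → qualifies.
Option B: score 794 ≥ 600; DTI 45.8% > 45%; LTV 86.2% > 85%; employment 65 ≥ 18 mo; reserves 6.3 ≥ 4 mo → does not qualify.
Option C: score 794 ≥ 580; DTI 45.8% ≤ 50%; employment 65 ≥ 24 mo; reserves 6.3 ≥ 6 mo → qualifies.
Qualifying: Option A, Option C. Lowest rate is 13.28% → Option C.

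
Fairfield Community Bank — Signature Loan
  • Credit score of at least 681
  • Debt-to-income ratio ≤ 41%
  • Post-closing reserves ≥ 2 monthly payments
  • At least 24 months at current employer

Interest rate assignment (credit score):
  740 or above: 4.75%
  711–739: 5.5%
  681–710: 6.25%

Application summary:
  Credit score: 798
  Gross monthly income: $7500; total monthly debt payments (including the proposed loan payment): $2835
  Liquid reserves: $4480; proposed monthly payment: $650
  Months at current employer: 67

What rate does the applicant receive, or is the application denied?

Approved at 4.75%

Credit score 798 ≥ 681 (meets minimum)
Employment 67 ≥ 24 months
Liquid reserves cover 4,480/650 = 6.9 months — ≥ 2 required
DTI = 2,835/7,500 = 37.8% ≤ 41%
All requirements met. Score 798 falls in the 740 or above tier → 4.75%.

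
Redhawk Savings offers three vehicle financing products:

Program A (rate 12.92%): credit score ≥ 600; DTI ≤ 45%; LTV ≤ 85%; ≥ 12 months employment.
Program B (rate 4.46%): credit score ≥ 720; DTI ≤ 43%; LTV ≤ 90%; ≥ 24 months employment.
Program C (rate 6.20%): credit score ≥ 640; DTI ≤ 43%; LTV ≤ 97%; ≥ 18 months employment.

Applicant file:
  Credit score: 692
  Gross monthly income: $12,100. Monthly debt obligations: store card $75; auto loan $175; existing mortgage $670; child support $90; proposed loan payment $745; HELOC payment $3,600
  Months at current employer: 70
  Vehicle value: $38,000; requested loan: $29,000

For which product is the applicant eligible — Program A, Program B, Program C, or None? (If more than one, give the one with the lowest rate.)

Program A

Total debts = (75 + 175 + 670 + 90 + 745 + 3,600) = 5,355; DTI = 5,355/12,100 = 44.3%.
LTV = 29,000/38,000 = 76.3%.
Program A: score 692 ≥ 600; DTI 44.3% ≤ 45%; LTV 76.3% ≤ 85%; employment 70 ≥ 12 mo → qualifies.
Program B: score 692 < 720; DTI 44.3% > 43%; LTV 76.3% ≤ 90%; employment 70 ≥ 24 mo → does not qualify.
Program C: score 692 ≥ 640; DTI 44.3% > 43%; LTV 76.3% ≤ 97%; employment 70 ≥ 18 mo → does not qualify.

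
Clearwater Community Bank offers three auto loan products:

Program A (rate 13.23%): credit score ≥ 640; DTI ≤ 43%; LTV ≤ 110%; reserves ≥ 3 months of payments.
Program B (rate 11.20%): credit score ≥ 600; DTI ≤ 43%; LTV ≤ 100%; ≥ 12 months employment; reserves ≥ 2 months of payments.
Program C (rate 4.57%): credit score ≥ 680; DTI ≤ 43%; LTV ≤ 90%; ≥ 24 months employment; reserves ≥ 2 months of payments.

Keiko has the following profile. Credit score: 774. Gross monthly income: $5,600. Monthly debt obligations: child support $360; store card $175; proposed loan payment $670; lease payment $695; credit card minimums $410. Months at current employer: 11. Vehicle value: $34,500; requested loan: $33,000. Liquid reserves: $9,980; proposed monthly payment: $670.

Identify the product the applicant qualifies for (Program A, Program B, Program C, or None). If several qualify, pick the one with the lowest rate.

Program A

Total debts = (360 + 175 + 670 + 695 + 410) = 2,310; DTI = 2,310/5,600 = 41.2%.
LTV = 33,000/34,500 = 95.7%.
Reserves = 9,980/670 = 14.9 months.
Program A: score 774 ≥ 640; DTI 41.2% ≤ 43%; LTV 95.7% ≤ 110%; reserves 14.9 ≥ 3 mo → qualifies.
Program B: score 774 ≥ 600; DTI 41.2% ≤ 43%; LTV 95.7% ≤ 100%; employment 11 < 12 mo; reserves 14.9 ≥ 2 mo → does not qualify.
Program C: score 774 ≥ 680; DTI 41.2% ≤ 43%; LTV 95.7% > 90%; employment 11 < 24 mo; reserves 14.9 ≥ 2 mo → does not qualify.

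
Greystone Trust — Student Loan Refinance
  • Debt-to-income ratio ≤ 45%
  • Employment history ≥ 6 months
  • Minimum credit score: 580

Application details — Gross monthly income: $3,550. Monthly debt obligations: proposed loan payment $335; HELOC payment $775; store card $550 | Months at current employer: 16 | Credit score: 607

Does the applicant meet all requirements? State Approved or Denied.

Total monthly debts = (335 + 775 + 550) = 1,660. DTI: 1,660 ÷ 3,550 = 46.8%, exceeds the 45% cap
Employment 16 ≥ 6 months
Credit score 607 ≥ 580 (meets)
Fails on DTI.

Denied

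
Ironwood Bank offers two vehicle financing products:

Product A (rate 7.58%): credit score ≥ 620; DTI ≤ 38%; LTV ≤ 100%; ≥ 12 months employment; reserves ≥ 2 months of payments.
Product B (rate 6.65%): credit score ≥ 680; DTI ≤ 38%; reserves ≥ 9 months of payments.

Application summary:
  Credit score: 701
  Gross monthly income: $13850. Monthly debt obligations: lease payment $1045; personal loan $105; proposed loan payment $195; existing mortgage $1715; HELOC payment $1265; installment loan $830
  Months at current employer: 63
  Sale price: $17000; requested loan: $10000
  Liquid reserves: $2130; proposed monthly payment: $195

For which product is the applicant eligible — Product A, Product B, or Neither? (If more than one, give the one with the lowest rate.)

Product B

Total debts = (1,045 + 105 + 195 + 1,715 + 1,265 + 830) = 5,155; DTI = 5,155/13,850 = 37.2%.
LTV = 10,000/17,000 = 58.8%.
Reserves = 2,130/195 = 10.9 months.
Product A: score 701 ≥ 620; DTI 37.2% ≤ 38%; LTV 58.8% ≤ 100%; employment 63 ≥ 12 mo; reserves 10.9 ≥ 2 mo → qualifies.
Product B: score 701 ≥ 680; DTI 37.2% ≤ 38%; reserves 10.9 ≥ 9 mo → qualifies.
Qualifying: Product A, Product B. Lowest rate is 6.65% → Product B.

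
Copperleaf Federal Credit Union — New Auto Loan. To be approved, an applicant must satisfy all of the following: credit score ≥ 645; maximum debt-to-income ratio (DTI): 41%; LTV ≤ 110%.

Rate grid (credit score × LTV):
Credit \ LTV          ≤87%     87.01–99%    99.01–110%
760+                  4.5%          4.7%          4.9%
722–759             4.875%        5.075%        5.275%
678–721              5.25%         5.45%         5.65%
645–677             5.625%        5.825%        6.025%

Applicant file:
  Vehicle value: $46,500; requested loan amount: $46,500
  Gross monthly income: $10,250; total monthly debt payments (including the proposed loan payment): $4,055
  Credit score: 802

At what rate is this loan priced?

Credit score 802 ≥ 645; Debt-to-income = 4,055/10,250 = 39.6% — meets 41% limit
LTV: 46,500 ÷ 46,500 = 100%, within 110% cap
Row: 802 falls in 760+. Column: 100% falls in 99.01–110%. Rate = 4.9%.

4.9%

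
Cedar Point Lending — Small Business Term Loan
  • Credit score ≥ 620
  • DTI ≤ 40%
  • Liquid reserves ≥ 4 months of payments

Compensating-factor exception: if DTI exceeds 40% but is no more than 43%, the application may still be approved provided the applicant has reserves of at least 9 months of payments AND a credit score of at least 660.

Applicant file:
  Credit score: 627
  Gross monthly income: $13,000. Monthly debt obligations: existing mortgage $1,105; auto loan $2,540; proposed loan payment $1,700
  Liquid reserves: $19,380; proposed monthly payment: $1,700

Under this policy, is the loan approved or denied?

Denied

Credit score 627 ≥ 620 (meets base)
Total debts = (1,105 + 2,540 + 1,700) = 5,345. DTI = 5,345/13,000 = 41.1% > 40% — standard DTI limit exceeded.
Reserves = 19,380/1,700 = 11.4 months ≥ 4
DTI 41.1% is within the 40%–43% exception band; checking compensating factors.
Override check — reserves: 11.4 mo (ok); score: 627 (below 660).
Override conditions not both satisfied; exception does not apply.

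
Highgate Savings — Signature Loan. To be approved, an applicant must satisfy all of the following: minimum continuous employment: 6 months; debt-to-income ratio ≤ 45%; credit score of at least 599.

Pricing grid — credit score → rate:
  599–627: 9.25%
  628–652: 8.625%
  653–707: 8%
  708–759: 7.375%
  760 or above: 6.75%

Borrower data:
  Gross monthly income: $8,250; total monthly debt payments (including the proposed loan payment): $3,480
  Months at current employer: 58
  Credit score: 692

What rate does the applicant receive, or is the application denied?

Approved at 8%

Credit score 692 ≥ 599 (meets minimum)
Debt-to-income = 3,480/8,250 = 42.2% — meets 45% limit
Employment 58 ≥ 6 months
All requirements met. Score 692 falls in the 653–707 tier → 8%.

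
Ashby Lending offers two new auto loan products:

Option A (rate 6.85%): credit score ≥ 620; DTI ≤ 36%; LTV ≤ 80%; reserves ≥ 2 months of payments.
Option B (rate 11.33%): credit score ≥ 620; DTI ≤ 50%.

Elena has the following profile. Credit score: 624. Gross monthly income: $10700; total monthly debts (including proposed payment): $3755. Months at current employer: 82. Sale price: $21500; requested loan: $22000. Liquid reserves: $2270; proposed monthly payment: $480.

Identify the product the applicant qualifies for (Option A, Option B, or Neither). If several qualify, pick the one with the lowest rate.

DTI = 3,755/10,700 = 35.1%.
LTV = 22,000/21,500 = 102.3%.
Reserves = 2,270/480 = 4.7 months.
Option A: score 624 ≥ 620; DTI 35.1% ≤ 36%; LTV 102.3% > 80%; reserves 4.7 ≥ 2 mo → does not qualify.
Option B: score 624 ≥ 620; DTI 35.1% ≤ 50% → qualifies.

Option B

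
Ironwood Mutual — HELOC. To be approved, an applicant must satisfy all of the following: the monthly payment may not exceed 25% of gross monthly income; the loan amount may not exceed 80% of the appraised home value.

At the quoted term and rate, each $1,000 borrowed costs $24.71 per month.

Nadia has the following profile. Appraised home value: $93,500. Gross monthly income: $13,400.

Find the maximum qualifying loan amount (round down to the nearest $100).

$74,800

Payment cap: 25% × $13,400 = $3,350/month.
At $24.71 per $1,000, that supports 3,350/24.71 × 1,000 ≈ $135,572 → $135,500.
LTV cap: 80% × $93,500 = $74,800 → $74,800.
Binding constraint: loan-to-value.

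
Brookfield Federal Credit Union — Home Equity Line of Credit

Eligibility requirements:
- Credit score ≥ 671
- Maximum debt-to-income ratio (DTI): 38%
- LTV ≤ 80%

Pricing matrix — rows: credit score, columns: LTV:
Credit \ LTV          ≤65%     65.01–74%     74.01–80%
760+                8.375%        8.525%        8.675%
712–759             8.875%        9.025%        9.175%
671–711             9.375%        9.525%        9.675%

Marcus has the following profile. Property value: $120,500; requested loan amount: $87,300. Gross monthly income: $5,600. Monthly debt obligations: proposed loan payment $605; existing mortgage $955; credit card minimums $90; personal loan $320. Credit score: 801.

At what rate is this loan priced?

Credit score 801 ≥ 671; Total monthly debts = (605 + 955 + 90 + 320) = 1,970. DTI: 1,970 ÷ 5,600 = 35.2%, within the 38% cap
LTV = 87,300/120,500 = 72.4% ≤ 80%
Credit 801 → row 760+; LTV 72.4% → column 65.01–74%. Grid cell → 8.525%.

8.525%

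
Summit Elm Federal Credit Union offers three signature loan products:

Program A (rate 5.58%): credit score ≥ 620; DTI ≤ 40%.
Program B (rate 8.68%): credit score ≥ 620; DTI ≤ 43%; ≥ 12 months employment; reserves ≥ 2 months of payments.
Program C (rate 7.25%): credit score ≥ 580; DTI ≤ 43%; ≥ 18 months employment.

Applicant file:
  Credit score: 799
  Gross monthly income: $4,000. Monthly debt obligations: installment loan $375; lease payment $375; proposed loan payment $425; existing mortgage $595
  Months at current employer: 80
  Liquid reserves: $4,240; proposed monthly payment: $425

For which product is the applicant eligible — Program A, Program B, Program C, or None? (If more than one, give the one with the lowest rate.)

None

Total debts = (375 + 375 + 425 + 595) = 1,770; DTI = 1,770/4,000 = 44.2%.
Reserves = 4,240/425 = 10.0 months.
Program A: score 799 ≥ 620; DTI 44.2% > 40% → does not qualify.
Program B: score 799 ≥ 620; DTI 44.2% > 43%; employment 80 ≥ 12 mo; reserves 10.0 ≥ 2 mo → does not qualify.
Program C: score 799 ≥ 580; DTI 44.2% > 43%; employment 80 ≥ 18 mo → does not qualify.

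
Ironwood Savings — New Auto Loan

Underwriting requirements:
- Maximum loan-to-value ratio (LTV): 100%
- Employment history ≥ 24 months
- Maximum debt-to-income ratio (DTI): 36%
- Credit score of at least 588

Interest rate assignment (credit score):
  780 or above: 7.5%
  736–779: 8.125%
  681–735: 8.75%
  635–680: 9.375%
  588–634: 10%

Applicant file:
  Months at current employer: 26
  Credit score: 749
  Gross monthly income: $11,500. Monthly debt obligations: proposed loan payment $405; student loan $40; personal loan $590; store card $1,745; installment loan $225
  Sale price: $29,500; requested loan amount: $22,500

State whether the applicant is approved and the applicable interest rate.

Approved at 8.125%

Credit score 749 ≥ 588 (meets minimum)
Employment 26 ≥ 24 months
Loan-to-value = 22,500/29,500 = 76.3% — pass (100% max)
Total monthly debts = (405 + 40 + 590 + 1,745 + 225) = 3,005. DTI = 3,005/11,500 = 26.1% ≤ 36%
All requirements met. Score 749 falls in the 736–779 tier → 8.125%.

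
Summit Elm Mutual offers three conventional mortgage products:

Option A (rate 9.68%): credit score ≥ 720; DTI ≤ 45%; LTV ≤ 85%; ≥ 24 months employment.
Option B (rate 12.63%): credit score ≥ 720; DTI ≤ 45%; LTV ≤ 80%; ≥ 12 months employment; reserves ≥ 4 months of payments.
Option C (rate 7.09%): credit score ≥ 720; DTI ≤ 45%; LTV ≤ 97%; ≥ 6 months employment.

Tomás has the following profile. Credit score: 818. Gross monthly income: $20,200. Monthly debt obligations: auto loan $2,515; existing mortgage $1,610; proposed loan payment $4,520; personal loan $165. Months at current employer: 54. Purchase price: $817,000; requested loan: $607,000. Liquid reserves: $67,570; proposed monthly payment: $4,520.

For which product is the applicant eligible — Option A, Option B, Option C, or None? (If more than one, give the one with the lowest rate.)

Option C

Total debts = (2,515 + 1,610 + 4,520 + 165) = 8,810; DTI = 8,810/20,200 = 43.6%.
LTV = 607,000/817,000 = 74.3%.
Reserves = 67,570/4,520 = 14.9 months.
Option A: score 818 ≥ 720; DTI 43.6% ≤ 45%; LTV 74.3% ≤ 85%; employment 54 ≥ 24 mo → qualifies.
Option B: score 818 ≥ 720; DTI 43.6% ≤ 45%; LTV 74.3% ≤ 80%; employment 54 ≥ 12 mo; reserves 14.9 ≥ 4 mo → qualifies.
Option C: score 818 ≥ 720; DTI 43.6% ≤ 45%; LTV 74.3% ≤ 97%; employment 54 ≥ 6 mo → qualifies.
Qualifying: Option A, Option B, Option C. Lowest rate is 7.09% → Option C.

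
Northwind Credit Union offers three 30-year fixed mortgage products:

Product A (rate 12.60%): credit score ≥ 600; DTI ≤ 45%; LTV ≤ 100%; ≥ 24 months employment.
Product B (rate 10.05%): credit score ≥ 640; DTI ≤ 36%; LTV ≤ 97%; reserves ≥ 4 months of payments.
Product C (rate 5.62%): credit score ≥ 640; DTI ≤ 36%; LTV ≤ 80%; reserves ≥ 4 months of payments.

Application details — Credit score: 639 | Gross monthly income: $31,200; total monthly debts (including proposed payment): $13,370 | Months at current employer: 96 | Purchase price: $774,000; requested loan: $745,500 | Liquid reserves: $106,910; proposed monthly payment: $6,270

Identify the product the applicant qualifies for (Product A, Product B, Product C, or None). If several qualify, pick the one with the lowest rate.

DTI = 13,370/31,200 = 42.9%.
LTV = 745,500/774,000 = 96.3%.
Reserves = 106,910/6,270 = 17.1 months.
Product A: score 639 ≥ 600; DTI 42.9% ≤ 45%; LTV 96.3% ≤ 100%; employment 96 ≥ 24 mo → qualifies.
Product B: score 639 < 640; DTI 42.9% > 36%; LTV 96.3% ≤ 97%; reserves 17.1 ≥ 4 mo → does not qualify.
Product C: score 639 < 640; DTI 42.9% > 36%; LTV 96.3% > 80%; reserves 17.1 ≥ 4 mo → does not qualify.

Product A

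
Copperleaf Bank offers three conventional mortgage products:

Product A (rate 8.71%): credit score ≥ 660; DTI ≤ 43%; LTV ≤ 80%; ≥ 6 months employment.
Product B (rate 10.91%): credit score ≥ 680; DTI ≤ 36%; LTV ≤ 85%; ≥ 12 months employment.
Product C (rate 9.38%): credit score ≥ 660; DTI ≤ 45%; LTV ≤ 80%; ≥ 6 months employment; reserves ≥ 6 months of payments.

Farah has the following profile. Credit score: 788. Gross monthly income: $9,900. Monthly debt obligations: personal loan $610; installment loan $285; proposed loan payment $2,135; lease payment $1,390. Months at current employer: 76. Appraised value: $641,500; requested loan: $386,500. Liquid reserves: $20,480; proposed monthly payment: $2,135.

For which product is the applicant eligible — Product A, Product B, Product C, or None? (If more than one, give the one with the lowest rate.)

Product C

Total debts = (610 + 285 + 2,135 + 1,390) = 4,420; DTI = 4,420/9,900 = 44.6%.
LTV = 386,500/641,500 = 60.2%.
Reserves = 20,480/2,135 = 9.6 months.
Product A: score 788 ≥ 660; DTI 44.6% > 43%; LTV 60.2% ≤ 80%; employment 76 ≥ 6 mo → does not qualify.
Product B: score 788 ≥ 680; DTI 44.6% > 36%; LTV 60.2% ≤ 85%; employment 76 ≥ 12 mo → does not qualify.
Product C: score 788 ≥ 660; DTI 44.6% ≤ 45%; LTV 60.2% ≤ 80%; employment 76 ≥ 6 mo; reserves 9.6 ≥ 6 mo → qualifies.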